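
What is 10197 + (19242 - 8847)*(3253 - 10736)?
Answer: -77775588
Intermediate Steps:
10197 + (19242 - 8847)*(3253 - 10736) = 10197 + 10395*(-7483) = 10197 - 77785785 = -77775588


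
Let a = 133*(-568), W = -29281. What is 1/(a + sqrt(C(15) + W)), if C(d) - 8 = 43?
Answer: -37772/2853462583 - I*sqrt(29230)/5706925166 ≈ -1.3237e-5 - 2.9958e-8*I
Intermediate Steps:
a = -75544
C(d) = 51 (C(d) = 8 + 43 = 51)
1/(a + sqrt(C(15) + W)) = 1/(-75544 + sqrt(51 - 29281)) = 1/(-75544 + sqrt(-29230)) = 1/(-75544 + I*sqrt(29230))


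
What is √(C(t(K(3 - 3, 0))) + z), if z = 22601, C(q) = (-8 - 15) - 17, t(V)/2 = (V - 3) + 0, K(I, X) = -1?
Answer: √22561 ≈ 150.20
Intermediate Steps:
t(V) = -6 + 2*V (t(V) = 2*((V - 3) + 0) = 2*((-3 + V) + 0) = 2*(-3 + V) = -6 + 2*V)
C(q) = -40 (C(q) = -23 - 17 = -40)
√(C(t(K(3 - 3, 0))) + z) = √(-40 + 22601) = √22561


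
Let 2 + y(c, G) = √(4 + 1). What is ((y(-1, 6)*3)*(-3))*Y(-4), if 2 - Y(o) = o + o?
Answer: 180 - 90*√5 ≈ -21.246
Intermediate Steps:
y(c, G) = -2 + √5 (y(c, G) = -2 + √(4 + 1) = -2 + √5)
Y(o) = 2 - 2*o (Y(o) = 2 - (o + o) = 2 - 2*o)
((y(-1, 6)*3)*(-3))*Y(-4) = (((-2 + √5)*3)*(-3))*(2 - 2*(-4)) = ((-6 + 3*√5)*(-3))*(2 + 8) = (18 - 9*√5)*10 = 180 - 90*√5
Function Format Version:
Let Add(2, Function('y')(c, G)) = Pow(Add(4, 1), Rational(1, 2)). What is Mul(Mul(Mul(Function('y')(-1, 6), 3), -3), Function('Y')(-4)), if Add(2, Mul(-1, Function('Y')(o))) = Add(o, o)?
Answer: Add(180, Mul(-90, Pow(5, Rational(1, 2)))) ≈ -21.246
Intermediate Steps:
Function('y')(c, G) = Add(-2, Pow(5, Rational(1, 2))) (Function('y')(c, G) = Add(-2, Pow(Add(4, 1), Rational(1, 2))) = Add(-2, Pow(5, Rational(1, 2))))
Function('Y')(o) = Add(2, Mul(-2, o)) (Function('Y')(o) = Add(2, Mul(-1, Add(o, o))) = Add(2, Mul(-1, Mul(2, o))) = Add(2, Mul(-2, o)))
Mul(Mul(Mul(Function('y')(-1, 6), 3), -3), Function('Y')(-4)) = Mul(Mul(Mul(Add(-2, Pow(5, Rational(1, 2))), 3), -3), Add(2, Mul(-2, -4))) = Mul(Mul(Add(-6, Mul(3, Pow(5, Rational(1, 2)))), -3), Add(2, 8)) = Mul(Add(18, Mul(-9, Pow(5, Rational(1, 2)))), 10) = Add(180, Mul(-90, Pow(5, Rational(1, 2))))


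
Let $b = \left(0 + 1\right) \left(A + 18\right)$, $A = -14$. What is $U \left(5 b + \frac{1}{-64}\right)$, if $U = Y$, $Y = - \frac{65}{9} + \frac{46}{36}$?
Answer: $- \frac{136853}{1152} \approx -118.8$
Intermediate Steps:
$b = 4$ ($b = \left(0 + 1\right) \left(-14 + 18\right) = 1 \cdot 4 = 4$)
$Y = - \frac{107}{18}$ ($Y = \left(-65\right) \frac{1}{9} + 46 \cdot \frac{1}{36} = - \frac{65}{9} + \frac{23}{18} = - \frac{107}{18} \approx -5.9444$)
$U = - \frac{107}{18} \approx -5.9444$
$U \left(5 b + \frac{1}{-64}\right) = - \frac{107 \left(5 \cdot 4 + \frac{1}{-64}\right)}{18} = - \frac{107 \left(20 - \frac{1}{64}\right)}{18} = \left(- \frac{107}{18}\right) \frac{1279}{64} = - \frac{136853}{1152}$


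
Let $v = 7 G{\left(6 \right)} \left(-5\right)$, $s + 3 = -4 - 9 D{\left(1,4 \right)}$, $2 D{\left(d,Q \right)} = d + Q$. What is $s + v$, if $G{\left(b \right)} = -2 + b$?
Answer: $- \frac{339}{2} \approx -169.5$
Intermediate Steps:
$D{\left(d,Q \right)} = \frac{Q}{2} + \frac{d}{2}$ ($D{\left(d,Q \right)} = \frac{d + Q}{2} = \frac{Q + d}{2} = \frac{Q}{2} + \frac{d}{2}$)
$s = - \frac{59}{2}$ ($s = -3 - \left(4 + 9 \left(\frac{1}{2} \cdot 4 + \frac{1}{2} \cdot 1\right)\right) = -3 - \left(4 + 9 \left(2 + \frac{1}{2}\right)\right) = -3 - \frac{53}{2} = - \frac{59}{2} \approx -29.5$)
$v = -140$ ($v = 7 \left(-2 + 6\right) \left(-5\right) = 7 \cdot 4 \left(-5\right) = 28 \left(-5\right) = -140$)
$s + v = - \frac{59}{2} - 140 = - \frac{339}{2}$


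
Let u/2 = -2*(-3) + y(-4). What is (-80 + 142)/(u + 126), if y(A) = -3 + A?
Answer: ½ ≈ 0.50000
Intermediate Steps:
u = -2 (u = 2*(-2*(-3) + (-3 - 4)) = 2*(6 - 7) = 2*(-1) = -2)
(-80 + 142)/(u + 126) = (-80 + 142)/(-2 + 126) = 62/124 = 62*(1/124) = ½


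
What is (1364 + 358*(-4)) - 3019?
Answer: -3087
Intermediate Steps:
(1364 + 358*(-4)) - 3019 = (1364 - 1432) - 3019 = -68 - 3019 = -3087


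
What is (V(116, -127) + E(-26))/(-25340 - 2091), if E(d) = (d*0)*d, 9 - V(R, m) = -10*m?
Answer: 1261/27431 ≈ 0.045970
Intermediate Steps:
V(R, m) = 9 + 10*m (V(R, m) = 9 - (-10)*m = 9 + 10*m)
E(d) = 0 (E(d) = 0*d = 0)
(V(116, -127) + E(-26))/(-25340 - 2091) = ((9 + 10*(-127)) + 0)/(-25340 - 2091) = ((9 - 1270) + 0)/(-27431) = (-1261 + 0)*(-1/27431) = -1261*(-1/27431) = 1261/27431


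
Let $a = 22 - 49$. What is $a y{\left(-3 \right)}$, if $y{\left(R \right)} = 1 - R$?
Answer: $-108$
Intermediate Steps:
$a = -27$ ($a = 22 - 49 = -27$)
$a y{\left(-3 \right)} = - 27 \left(1 - -3\right) = - 27 \left(1 + 3\right) = \left(-27\right) 4 = -108$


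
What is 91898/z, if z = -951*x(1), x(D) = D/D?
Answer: -91898/951 ≈ -96.633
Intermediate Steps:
x(D) = 1
z = -951 (z = -951*1 = -951)
91898/z = 91898/(-951) = 91898*(-1/951) = -91898/951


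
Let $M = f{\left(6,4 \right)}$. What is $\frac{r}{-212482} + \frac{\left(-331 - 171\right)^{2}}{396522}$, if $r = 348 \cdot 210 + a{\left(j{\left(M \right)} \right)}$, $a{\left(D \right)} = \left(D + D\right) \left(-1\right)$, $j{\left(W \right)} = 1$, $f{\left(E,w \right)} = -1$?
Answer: $\frac{6142319803}{21063446901} \approx 0.29161$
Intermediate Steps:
$M = -1$
$a{\left(D \right)} = - 2 D$ ($a{\left(D \right)} = 2 D \left(-1\right) = - 2 D$)
$r = 73078$ ($r = 348 \cdot 210 - 2 = 73080 - 2 = 73078$)
$\frac{r}{-212482} + \frac{\left(-331 - 171\right)^{2}}{396522} = \frac{73078}{-212482} + \frac{\left(-331 - 171\right)^{2}}{396522} = 73078 \left(- \frac{1}{212482}\right) + \left(-502\right)^{2} \cdot \frac{1}{396522} = - \frac{36539}{106241} + 252004 \cdot \frac{1}{396522} = - \frac{36539}{106241} + \frac{126002}{198261} = \frac{6142319803}{21063446901}$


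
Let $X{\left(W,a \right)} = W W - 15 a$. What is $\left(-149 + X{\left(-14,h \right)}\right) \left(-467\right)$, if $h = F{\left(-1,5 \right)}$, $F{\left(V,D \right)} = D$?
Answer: $13076$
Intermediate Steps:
$h = 5$
$X{\left(W,a \right)} = W^{2} - 15 a$
$\left(-149 + X{\left(-14,h \right)}\right) \left(-467\right) = \left(-149 + \left(\left(-14\right)^{2} - 75\right)\right) \left(-467\right) = \left(-149 + \left(196 - 75\right)\right) \left(-467\right) = \left(-149 + 121\right) \left(-467\right) = \left(-28\right) \left(-467\right) = 13076$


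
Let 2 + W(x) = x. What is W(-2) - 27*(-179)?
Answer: 4829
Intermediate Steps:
W(x) = -2 + x
W(-2) - 27*(-179) = (-2 - 2) - 27*(-179) = -4 + 4833 = 4829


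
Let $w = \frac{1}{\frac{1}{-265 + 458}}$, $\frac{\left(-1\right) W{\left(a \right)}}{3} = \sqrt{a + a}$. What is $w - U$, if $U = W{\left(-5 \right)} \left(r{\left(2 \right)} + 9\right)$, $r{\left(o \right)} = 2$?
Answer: $193 + 33 i \sqrt{10} \approx 193.0 + 104.36 i$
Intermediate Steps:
$W{\left(a \right)} = - 3 \sqrt{2} \sqrt{a}$ ($W{\left(a \right)} = - 3 \sqrt{a + a} = - 3 \sqrt{2 a} = - 3 \sqrt{2} \sqrt{a}$)
$w = 193$ ($w = \frac{1}{\frac{1}{193}} = 193$)
$U = - 33 i \sqrt{10}$ ($U = - 3 \sqrt{2} \sqrt{-5} \left(2 + 9\right) = - 3 \sqrt{2} i \sqrt{5} \cdot 11 = - 3 i \sqrt{10} \cdot 11 = - 33 i \sqrt{10} \approx - 104.36 i$)
$w - U = 193 - - 33 i \sqrt{10} = 193 + 33 i \sqrt{10}$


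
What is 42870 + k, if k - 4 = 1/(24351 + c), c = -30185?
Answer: 250126915/5834 ≈ 42874.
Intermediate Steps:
k = 23335/5834 (k = 4 + 1/(24351 - 30185) = 4 + 1/(-5834) = 4 - 1/5834 = 23335/5834 ≈ 3.9998)
42870 + k = 42870 + 23335/5834 = 250126915/5834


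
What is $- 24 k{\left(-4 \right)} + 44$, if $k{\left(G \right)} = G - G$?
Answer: $44$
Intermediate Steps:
$k{\left(G \right)} = 0$
$- 24 k{\left(-4 \right)} + 44 = \left(-24\right) 0 + 44 = 0 + 44 = 44$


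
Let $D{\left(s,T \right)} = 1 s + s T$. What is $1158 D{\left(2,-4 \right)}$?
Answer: $-6948$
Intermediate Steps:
$D{\left(s,T \right)} = s + T s$
$1158 D{\left(2,-4 \right)} = 1158 \cdot 2 \left(1 - 4\right) = 1158 \cdot 2 \left(-3\right) = 1158 \left(-6\right) = -6948$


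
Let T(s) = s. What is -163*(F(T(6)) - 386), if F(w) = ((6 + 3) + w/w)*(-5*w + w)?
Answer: 102038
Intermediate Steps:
F(w) = -40*w (F(w) = (9 + 1)*(-4*w) = 10*(-4*w) = -40*w)
-163*(F(T(6)) - 386) = -163*(-40*6 - 386) = -163*(-240 - 386) = -163*(-626) = 102038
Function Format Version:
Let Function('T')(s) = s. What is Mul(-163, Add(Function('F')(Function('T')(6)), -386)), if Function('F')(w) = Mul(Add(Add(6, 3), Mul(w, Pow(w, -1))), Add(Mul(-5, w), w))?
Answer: 102038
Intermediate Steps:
Function('F')(w) = Mul(-40, w) (Function('F')(w) = Mul(Add(9, 1), Mul(-4, w)) = Mul(10, Mul(-4, w)) = Mul(-40, w))
Mul(-163, Add(Function('F')(Function('T')(6)), -386)) = Mul(-163, Add(Mul(-40, 6), -386)) = Mul(-163, Add(-240, -386)) = Mul(-163, -626) = 102038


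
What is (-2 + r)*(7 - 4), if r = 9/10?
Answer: -33/10 ≈ -3.3000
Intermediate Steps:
r = 9/10 (r = 9*(1/10) = 9/10 ≈ 0.90000)
(-2 + r)*(7 - 4) = (-2 + 9/10)*(7 - 4) = -11/10*3 = -33/10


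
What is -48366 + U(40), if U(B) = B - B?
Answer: -48366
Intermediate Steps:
U(B) = 0
-48366 + U(40) = -48366 + 0 = -48366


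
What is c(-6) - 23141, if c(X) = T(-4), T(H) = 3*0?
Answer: -23141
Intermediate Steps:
T(H) = 0
c(X) = 0
c(-6) - 23141 = 0 - 23141 = -23141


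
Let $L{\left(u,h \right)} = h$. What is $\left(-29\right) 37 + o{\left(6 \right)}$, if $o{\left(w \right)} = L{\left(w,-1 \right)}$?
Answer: $-1074$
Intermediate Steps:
$o{\left(w \right)} = -1$
$\left(-29\right) 37 + o{\left(6 \right)} = \left(-29\right) 37 - 1 = -1073 - 1 = -1074$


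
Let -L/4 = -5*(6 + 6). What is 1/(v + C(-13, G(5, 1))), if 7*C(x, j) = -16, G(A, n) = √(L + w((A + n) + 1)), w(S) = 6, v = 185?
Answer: 7/1279 ≈ 0.0054730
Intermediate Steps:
L = 240 (L = -(-20)*(6 + 6) = -(-20)*12 = -4*(-60) = 240)
G(A, n) = √246 (G(A, n) = √(240 + 6) = √246)
C(x, j) = -16/7 (C(x, j) = (⅐)*(-16) = -16/7)
1/(v + C(-13, G(5, 1))) = 1/(185 - 16/7) = 1/(1279/7) = 7/1279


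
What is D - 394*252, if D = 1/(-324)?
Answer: -32169313/324 ≈ -99288.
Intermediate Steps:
D = -1/324 ≈ -0.0030864
D - 394*252 = -1/324 - 394*252 = -1/324 - 99288 = -32169313/324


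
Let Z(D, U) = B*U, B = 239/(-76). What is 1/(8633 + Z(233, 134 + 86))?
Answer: 19/150882 ≈ 0.00012593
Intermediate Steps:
B = -239/76 (B = 239*(-1/76) = -239/76 ≈ -3.1447)
Z(D, U) = -239*U/76
1/(8633 + Z(233, 134 + 86)) = 1/(8633 - 239*(134 + 86)/76) = 1/(8633 - 239/76*220) = 1/(8633 - 13145/19) = 1/(150882/19) = 19/150882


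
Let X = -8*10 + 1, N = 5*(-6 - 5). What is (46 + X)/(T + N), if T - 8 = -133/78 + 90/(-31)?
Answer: 79794/124789 ≈ 0.63943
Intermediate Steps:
N = -55 (N = 5*(-11) = -55)
T = 8201/2418 (T = 8 + (-133/78 + 90/(-31)) = 8 + (-133*1/78 + 90*(-1/31)) = 8 + (-133/78 - 90/31) = 8 - 11143/2418 = 8201/2418 ≈ 3.3916)
X = -79 (X = -80 + 1 = -79)
(46 + X)/(T + N) = (46 - 79)/(8201/2418 - 55) = -33/(-124789/2418) = -33*(-2418/124789) = 79794/124789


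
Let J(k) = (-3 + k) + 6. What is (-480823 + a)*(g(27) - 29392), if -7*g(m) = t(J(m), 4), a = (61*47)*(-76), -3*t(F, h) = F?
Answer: 143749431810/7 ≈ 2.0536e+10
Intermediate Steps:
J(k) = 3 + k
t(F, h) = -F/3
a = -217892 (a = 2867*(-76) = -217892)
g(m) = ⅐ + m/21 (g(m) = -(-1)*(3 + m)/21 = -(-1 - m/3)/7 = ⅐ + m/21)
(-480823 + a)*(g(27) - 29392) = (-480823 - 217892)*((⅐ + (1/21)*27) - 29392) = -698715*((⅐ + 9/7) - 29392) = -698715*(10/7 - 29392) = -698715*(-205734/7) = 143749431810/7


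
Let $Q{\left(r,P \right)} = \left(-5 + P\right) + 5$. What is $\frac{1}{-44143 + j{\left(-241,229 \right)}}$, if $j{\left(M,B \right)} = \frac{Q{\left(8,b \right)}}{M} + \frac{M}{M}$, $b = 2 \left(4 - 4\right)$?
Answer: $- \frac{1}{44142} \approx -2.2654 \cdot 10^{-5}$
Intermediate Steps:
$b = 0$ ($b = 2 \cdot 0 = 0$)
$Q{\left(r,P \right)} = P$
$j{\left(M,B \right)} = 1$ ($j{\left(M,B \right)} = \frac{0}{M} + \frac{M}{M} = 0 + 1 = 1$)
$\frac{1}{-44143 + j{\left(-241,229 \right)}} = \frac{1}{-44143 + 1} = \frac{1}{-44142} = - \frac{1}{44142}$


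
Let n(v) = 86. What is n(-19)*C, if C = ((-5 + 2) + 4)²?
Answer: 86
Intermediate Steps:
C = 1 (C = (-3 + 4)² = 1² = 1)
n(-19)*C = 86*1 = 86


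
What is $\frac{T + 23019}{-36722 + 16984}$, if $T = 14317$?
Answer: $- \frac{18668}{9869} \approx -1.8916$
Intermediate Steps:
$\frac{T + 23019}{-36722 + 16984} = \frac{14317 + 23019}{-36722 + 16984} = \frac{37336}{-19738} = 37336 \left(- \frac{1}{19738}\right) = - \frac{18668}{9869}$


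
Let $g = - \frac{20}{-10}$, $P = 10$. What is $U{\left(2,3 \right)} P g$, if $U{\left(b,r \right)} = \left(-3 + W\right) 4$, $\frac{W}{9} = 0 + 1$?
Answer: $480$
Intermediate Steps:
$W = 9$ ($W = 9 \left(0 + 1\right) = 9 \cdot 1 = 9$)
$U{\left(b,r \right)} = 24$ ($U{\left(b,r \right)} = \left(-3 + 9\right) 4 = 6 \cdot 4 = 24$)
$g = 2$ ($g = \left(-20\right) \left(- \frac{1}{10}\right) = 2$)
$U{\left(2,3 \right)} P g = 24 \cdot 10 \cdot 2 = 240 \cdot 2 = 480$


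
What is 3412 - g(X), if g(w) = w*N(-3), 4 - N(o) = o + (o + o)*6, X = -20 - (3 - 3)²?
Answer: 4272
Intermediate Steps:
X = -20 (X = -20 - 1*0² = -20 - 1*0 = -20 + 0 = -20)
N(o) = 4 - 13*o (N(o) = 4 - (o + (o + o)*6) = 4 - (o + (2*o)*6) = 4 - (o + 12*o) = 4 - 13*o)
g(w) = 43*w (g(w) = w*(4 - 13*(-3)) = w*(4 + 39) = w*43 = 43*w)
3412 - g(X) = 3412 - 43*(-20) = 3412 - 1*(-860) = 3412 + 860 = 4272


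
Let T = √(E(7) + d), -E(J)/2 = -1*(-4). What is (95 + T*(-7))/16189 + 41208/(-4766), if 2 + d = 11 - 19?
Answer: -333331771/38578387 - 21*I*√2/16189 ≈ -8.6404 - 0.0018345*I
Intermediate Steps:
d = -10 (d = -2 + (11 - 19) = -2 - 8 = -10)
E(J) = -8 (E(J) = -(-2)*(-4) = -2*4 = -8)
T = 3*I*√2 (T = √(-8 - 10) = √(-18) = 3*I*√2 ≈ 4.2426*I)
(95 + T*(-7))/16189 + 41208/(-4766) = (95 + (3*I*√2)*(-7))/16189 + 41208/(-4766) = (95 - 21*I*√2)*(1/16189) + 41208*(-1/4766) = (95/16189 - 21*I*√2/16189) - 20604/2383 = -333331771/38578387 - 21*I*√2/16189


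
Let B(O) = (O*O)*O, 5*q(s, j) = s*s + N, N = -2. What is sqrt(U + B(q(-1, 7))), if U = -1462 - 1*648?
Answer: I*sqrt(1318755)/25 ≈ 45.935*I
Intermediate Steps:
U = -2110 (U = -1462 - 648 = -2110)
q(s, j) = -2/5 + s**2/5 (q(s, j) = (s*s - 2)/5 = (s**2 - 2)/5 = (-2 + s**2)/5 = -2/5 + s**2/5)
B(O) = O**3 (B(O) = O**2*O = O**3)
sqrt(U + B(q(-1, 7))) = sqrt(-2110 + (-2/5 + (1/5)*(-1)**2)**3) = sqrt(-2110 + (-2/5 + (1/5)*1)**3) = sqrt(-2110 + (-2/5 + 1/5)**3) = sqrt(-2110 + (-1/5)**3) = sqrt(-2110 - 1/125) = sqrt(-263751/125) = I*sqrt(1318755)/25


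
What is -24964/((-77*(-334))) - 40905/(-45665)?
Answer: -8798627/117441247 ≈ -0.074919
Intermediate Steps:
-24964/((-77*(-334))) - 40905/(-45665) = -24964/25718 - 40905*(-1/45665) = -24964*1/25718 + 8181/9133 = -12482/12859 + 8181/9133 = -8798627/117441247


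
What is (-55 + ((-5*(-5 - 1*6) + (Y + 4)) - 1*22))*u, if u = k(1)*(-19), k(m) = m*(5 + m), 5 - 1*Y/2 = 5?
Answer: 2052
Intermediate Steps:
Y = 0 (Y = 10 - 2*5 = 10 - 10 = 0)
u = -114 (u = (1*(5 + 1))*(-19) = (1*6)*(-19) = 6*(-19) = -114)
(-55 + ((-5*(-5 - 1*6) + (Y + 4)) - 1*22))*u = (-55 + ((-5*(-5 - 1*6) + (0 + 4)) - 1*22))*(-114) = (-55 + ((-5*(-5 - 6) + 4) - 22))*(-114) = (-55 + ((-5*(-11) + 4) - 22))*(-114) = (-55 + ((55 + 4) - 22))*(-114) = (-55 + (59 - 22))*(-114) = (-55 + 37)*(-114) = -18*(-114) = 2052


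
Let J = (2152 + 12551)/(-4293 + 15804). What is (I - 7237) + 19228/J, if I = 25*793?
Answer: 135471624/4901 ≈ 27642.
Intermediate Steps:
J = 4901/3837 (J = 14703/11511 = 14703*(1/11511) = 4901/3837 ≈ 1.2773)
I = 19825
(I - 7237) + 19228/J = (19825 - 7237) + 19228/(4901/3837) = 12588 + 19228*(3837/4901) = 12588 + 73777836/4901 = 135471624/4901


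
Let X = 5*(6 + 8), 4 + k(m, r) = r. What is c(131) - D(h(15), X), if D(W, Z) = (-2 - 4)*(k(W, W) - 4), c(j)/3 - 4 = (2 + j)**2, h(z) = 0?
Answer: 53031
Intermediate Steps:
k(m, r) = -4 + r
X = 70 (X = 5*14 = 70)
c(j) = 12 + 3*(2 + j)**2
D(W, Z) = 48 - 6*W (D(W, Z) = (-2 - 4)*((-4 + W) - 4) = -6*(-8 + W) = 48 - 6*W)
c(131) - D(h(15), X) = (12 + 3*(2 + 131)**2) - (48 - 6*0) = (12 + 3*133**2) - (48 + 0) = (12 + 3*17689) - 1*48 = (12 + 53067) - 48 = 53079 - 48 = 53031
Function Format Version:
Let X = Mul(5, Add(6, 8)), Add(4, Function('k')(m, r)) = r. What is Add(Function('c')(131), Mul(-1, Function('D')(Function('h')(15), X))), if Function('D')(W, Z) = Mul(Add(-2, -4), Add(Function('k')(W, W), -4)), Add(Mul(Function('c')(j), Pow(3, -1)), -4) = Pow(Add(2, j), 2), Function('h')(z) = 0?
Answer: 53031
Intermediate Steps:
Function('k')(m, r) = Add(-4, r)
X = 70 (X = Mul(5, 14) = 70)
Function('c')(j) = Add(12, Mul(3, Pow(Add(2, j), 2)))
Function('D')(W, Z) = Add(48, Mul(-6, W)) (Function('D')(W, Z) = Mul(Add(-2, -4), Add(Add(-4, W), -4)) = Mul(-6, Add(-8, W)) = Add(48, Mul(-6, W)))
Add(Function('c')(131), Mul(-1, Function('D')(Function('h')(15), X))) = Add(Add(12, Mul(3, Pow(Add(2, 131), 2))), Mul(-1, Add(48, Mul(-6, 0)))) = Add(Add(12, Mul(3, Pow(133, 2))), Mul(-1, Add(48, 0))) = Add(Add(12, Mul(3, 17689)), Mul(-1, 48)) = Add(Add(12, 53067), -48) = Add(53079, -48) = 53031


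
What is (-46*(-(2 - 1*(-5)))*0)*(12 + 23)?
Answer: 0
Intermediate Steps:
(-46*(-(2 - 1*(-5)))*0)*(12 + 23) = -46*(-(2 + 5))*0*35 = -46*(-1*7)*0*35 = -(-322)*0*35 = -46*0*35 = 0*35 = 0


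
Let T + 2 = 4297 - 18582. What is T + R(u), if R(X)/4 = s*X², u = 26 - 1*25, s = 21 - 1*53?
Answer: -14415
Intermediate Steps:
T = -14287 (T = -2 + (4297 - 18582) = -2 - 14285 = -14287)
s = -32 (s = 21 - 53 = -32)
u = 1 (u = 26 - 25 = 1)
R(X) = -128*X² (R(X) = 4*(-32*X²) = -128*X²)
T + R(u) = -14287 - 128*1² = -14287 - 128*1 = -14287 - 128 = -14415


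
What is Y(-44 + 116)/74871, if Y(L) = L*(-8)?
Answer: -64/8319 ≈ -0.0076932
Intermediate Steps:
Y(L) = -8*L
Y(-44 + 116)/74871 = -8*(-44 + 116)/74871 = -8*72*(1/74871) = -576*1/74871 = -64/8319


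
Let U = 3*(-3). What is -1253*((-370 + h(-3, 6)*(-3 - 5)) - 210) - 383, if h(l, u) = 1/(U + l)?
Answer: 2176565/3 ≈ 7.2552e+5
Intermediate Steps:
U = -9
h(l, u) = 1/(-9 + l)
-1253*((-370 + h(-3, 6)*(-3 - 5)) - 210) - 383 = -1253*((-370 + (-3 - 5)/(-9 - 3)) - 210) - 383 = -1253*((-370 - 8/(-12)) - 210) - 383 = -1253*((-370 - 1/12*(-8)) - 210) - 383 = -1253*((-370 + ⅔) - 210) - 383 = -1253*(-1108/3 - 210) - 383 = -1253*(-1738/3) - 383 = 2177714/3 - 383 = 2176565/3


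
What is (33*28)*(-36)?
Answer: -33264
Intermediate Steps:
(33*28)*(-36) = 924*(-36) = -33264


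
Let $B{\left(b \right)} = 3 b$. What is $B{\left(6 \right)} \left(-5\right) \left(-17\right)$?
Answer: $1530$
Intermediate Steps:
$B{\left(6 \right)} \left(-5\right) \left(-17\right) = 3 \cdot 6 \left(-5\right) \left(-17\right) = 18 \left(-5\right) \left(-17\right) = \left(-90\right) \left(-17\right) = 1530$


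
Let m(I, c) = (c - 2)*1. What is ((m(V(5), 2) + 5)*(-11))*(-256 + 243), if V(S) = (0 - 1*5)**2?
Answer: 715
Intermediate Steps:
V(S) = 25 (V(S) = (0 - 5)**2 = (-5)**2 = 25)
m(I, c) = -2 + c (m(I, c) = (-2 + c)*1 = -2 + c)
((m(V(5), 2) + 5)*(-11))*(-256 + 243) = (((-2 + 2) + 5)*(-11))*(-256 + 243) = ((0 + 5)*(-11))*(-13) = (5*(-11))*(-13) = -55*(-13) = 715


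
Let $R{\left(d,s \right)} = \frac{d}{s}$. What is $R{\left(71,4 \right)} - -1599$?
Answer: $\frac{6467}{4} \approx 1616.8$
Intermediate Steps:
$R{\left(71,4 \right)} - -1599 = \frac{71}{4} - -1599 = 71 \cdot \frac{1}{4} + 1599 = \frac{71}{4} + 1599 = \frac{6467}{4}$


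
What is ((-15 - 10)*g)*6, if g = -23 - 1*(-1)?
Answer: 3300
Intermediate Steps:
g = -22 (g = -23 + 1 = -22)
((-15 - 10)*g)*6 = ((-15 - 10)*(-22))*6 = -25*(-22)*6 = 550*6 = 3300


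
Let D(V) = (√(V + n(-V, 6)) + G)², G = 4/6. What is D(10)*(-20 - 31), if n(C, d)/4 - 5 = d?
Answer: -8330/3 - 204*√6 ≈ -3276.4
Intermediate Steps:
n(C, d) = 20 + 4*d
G = ⅔ (G = 4*(⅙) = ⅔ ≈ 0.66667)
D(V) = (⅔ + √(44 + V))² (D(V) = (√(V + (20 + 4*6)) + ⅔)² = (√(V + (20 + 24)) + ⅔)² = (√(V + 44) + ⅔)² = (√(44 + V) + ⅔)² = (⅔ + √(44 + V))²)
D(10)*(-20 - 31) = ((2 + 3*√(44 + 10))²/9)*(-20 - 31) = ((2 + 3*√54)²/9)*(-51) = ((2 + 3*(3*√6))²/9)*(-51) = ((2 + 9*√6)²/9)*(-51) = -17*(2 + 9*√6)²/3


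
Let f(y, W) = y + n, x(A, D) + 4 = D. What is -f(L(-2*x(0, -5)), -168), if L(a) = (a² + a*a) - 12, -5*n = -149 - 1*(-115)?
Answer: -3214/5 ≈ -642.80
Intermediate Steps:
n = 34/5 (n = -(-149 - 1*(-115))/5 = -(-149 + 115)/5 = -⅕*(-34) = 34/5 ≈ 6.8000)
x(A, D) = -4 + D
L(a) = -12 + 2*a² (L(a) = (a² + a²) - 12 = 2*a² - 12 = -12 + 2*a²)
f(y, W) = 34/5 + y (f(y, W) = y + 34/5 = 34/5 + y)
-f(L(-2*x(0, -5)), -168) = -(34/5 + (-12 + 2*(-2*(-4 - 5))²)) = -(34/5 + (-12 + 2*(-2*(-9))²)) = -(34/5 + (-12 + 2*18²)) = -(34/5 + (-12 + 2*324)) = -(34/5 + (-12 + 648)) = -(34/5 + 636) = -1*3214/5 = -3214/5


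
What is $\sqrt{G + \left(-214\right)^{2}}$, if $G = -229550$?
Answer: $i \sqrt{183754} \approx 428.67 i$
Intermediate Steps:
$\sqrt{G + \left(-214\right)^{2}} = \sqrt{-229550 + \left(-214\right)^{2}} = \sqrt{-229550 + 45796} = \sqrt{-183754} = i \sqrt{183754}$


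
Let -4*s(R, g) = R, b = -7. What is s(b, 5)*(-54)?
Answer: -189/2 ≈ -94.500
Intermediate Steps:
s(R, g) = -R/4
s(b, 5)*(-54) = -¼*(-7)*(-54) = (7/4)*(-54) = -189/2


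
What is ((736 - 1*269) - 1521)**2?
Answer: 1110916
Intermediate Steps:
((736 - 1*269) - 1521)**2 = ((736 - 269) - 1521)**2 = (467 - 1521)**2 = (-1054)**2 = 1110916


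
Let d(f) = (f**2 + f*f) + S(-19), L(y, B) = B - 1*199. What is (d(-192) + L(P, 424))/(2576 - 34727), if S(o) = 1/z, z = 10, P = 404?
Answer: -739531/321510 ≈ -2.3002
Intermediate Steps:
L(y, B) = -199 + B (L(y, B) = B - 199 = -199 + B)
S(o) = 1/10
d(f) = 1/10 + 2*f**2 (d(f) = (f**2 + f*f) + 1/10 = (f**2 + f**2) + 1/10 = 2*f**2 + 1/10 = 1/10 + 2*f**2)
(d(-192) + L(P, 424))/(2576 - 34727) = ((1/10 + 2*(-192)**2) + (-199 + 424))/(2576 - 34727) = ((1/10 + 2*36864) + 225)/(-32151) = ((1/10 + 73728) + 225)*(-1/32151) = (737281/10 + 225)*(-1/32151) = (739531/10)*(-1/32151) = -739531/321510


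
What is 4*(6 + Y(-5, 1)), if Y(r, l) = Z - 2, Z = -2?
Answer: 8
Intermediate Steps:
Y(r, l) = -4 (Y(r, l) = -2 - 2 = -4)
4*(6 + Y(-5, 1)) = 4*(6 - 4) = 4*2 = 8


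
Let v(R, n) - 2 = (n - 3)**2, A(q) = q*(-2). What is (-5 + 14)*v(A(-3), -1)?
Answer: 162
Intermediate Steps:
A(q) = -2*q
v(R, n) = 2 + (-3 + n)**2 (v(R, n) = 2 + (n - 3)**2 = 2 + (-3 + n)**2)
(-5 + 14)*v(A(-3), -1) = (-5 + 14)*(2 + (-3 - 1)**2) = 9*(2 + (-4)**2) = 9*(2 + 16) = 9*18 = 162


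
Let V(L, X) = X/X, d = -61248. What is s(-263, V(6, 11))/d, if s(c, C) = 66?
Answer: -1/928 ≈ -0.0010776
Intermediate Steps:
V(L, X) = 1
s(-263, V(6, 11))/d = 66/(-61248) = 66*(-1/61248) = -1/928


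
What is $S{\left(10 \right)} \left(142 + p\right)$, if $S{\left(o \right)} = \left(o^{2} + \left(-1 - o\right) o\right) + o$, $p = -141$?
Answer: $0$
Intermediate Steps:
$S{\left(o \right)} = o + o^{2} + o \left(-1 - o\right)$ ($S{\left(o \right)} = \left(o^{2} + o \left(-1 - o\right)\right) + o = o + o^{2} + o \left(-1 - o\right)$)
$S{\left(10 \right)} \left(142 + p\right) = 0 \left(142 - 141\right) = 0 \cdot 1 = 0$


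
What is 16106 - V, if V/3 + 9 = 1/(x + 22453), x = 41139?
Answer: 1025929733/63592 ≈ 16133.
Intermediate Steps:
V = -1716981/63592 (V = -27 + 3/(41139 + 22453) = -27 + 3/63592 = -1716981/63592 ≈ -27.000)
16106 - V = 16106 - 1*(-1716981/63592) = 16106 + 1716981/63592 = 1025929733/63592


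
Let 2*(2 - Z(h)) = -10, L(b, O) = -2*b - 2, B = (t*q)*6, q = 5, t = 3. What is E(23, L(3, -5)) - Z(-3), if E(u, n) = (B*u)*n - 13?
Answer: -16580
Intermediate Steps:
B = 90 (B = (3*5)*6 = 15*6 = 90)
L(b, O) = -2 - 2*b
E(u, n) = -13 + 90*n*u (E(u, n) = (90*u)*n - 13 = 90*n*u - 13 = -13 + 90*n*u)
Z(h) = 7 (Z(h) = 2 - ½*(-10) = 2 + 5 = 7)
E(23, L(3, -5)) - Z(-3) = (-13 + 90*(-2 - 2*3)*23) - 1*7 = (-13 + 90*(-2 - 6)*23) - 7 = (-13 + 90*(-8)*23) - 7 = (-13 - 16560) - 7 = -16573 - 7 = -16580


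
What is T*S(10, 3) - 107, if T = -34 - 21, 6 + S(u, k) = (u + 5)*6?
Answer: -4727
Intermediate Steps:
S(u, k) = 24 + 6*u (S(u, k) = -6 + (u + 5)*6 = -6 + (5 + u)*6 = -6 + (30 + 6*u) = 24 + 6*u)
T = -55
T*S(10, 3) - 107 = -55*(24 + 6*10) - 107 = -55*(24 + 60) - 107 = -55*84 - 107 = -4620 - 107 = -4727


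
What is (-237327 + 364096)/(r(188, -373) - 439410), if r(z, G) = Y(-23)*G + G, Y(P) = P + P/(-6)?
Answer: -760614/2595803 ≈ -0.29302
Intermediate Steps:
Y(P) = 5*P/6 (Y(P) = P + P*(-⅙) = P - P/6 = 5*P/6)
r(z, G) = -109*G/6 (r(z, G) = ((⅚)*(-23))*G + G = -115*G/6 + G = -109*G/6)
(-237327 + 364096)/(r(188, -373) - 439410) = (-237327 + 364096)/(-109/6*(-373) - 439410) = 126769/(40657/6 - 439410) = 126769/(-2595803/6) = 126769*(-6/2595803) = -760614/2595803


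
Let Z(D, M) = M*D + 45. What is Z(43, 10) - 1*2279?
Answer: -1804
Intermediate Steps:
Z(D, M) = 45 + D*M (Z(D, M) = D*M + 45 = 45 + D*M)
Z(43, 10) - 1*2279 = (45 + 43*10) - 1*2279 = (45 + 430) - 2279 = 475 - 2279 = -1804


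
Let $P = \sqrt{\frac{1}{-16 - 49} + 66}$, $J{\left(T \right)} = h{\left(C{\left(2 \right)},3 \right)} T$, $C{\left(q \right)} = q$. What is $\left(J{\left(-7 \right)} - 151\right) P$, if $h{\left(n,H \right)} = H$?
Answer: $- \frac{172 \sqrt{278785}}{65} \approx -1397.2$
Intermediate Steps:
$J{\left(T \right)} = 3 T$
$P = \frac{\sqrt{278785}}{65}$ ($P = \sqrt{\frac{1}{-65} + 66} = \sqrt{- \frac{1}{65} + 66} = \sqrt{\frac{4289}{65}} = \frac{\sqrt{278785}}{65} \approx 8.1231$)
$\left(J{\left(-7 \right)} - 151\right) P = \left(3 \left(-7\right) - 151\right) \frac{\sqrt{278785}}{65} = \left(-21 - 151\right) \frac{\sqrt{278785}}{65} = - 172 \frac{\sqrt{278785}}{65} = - \frac{172 \sqrt{278785}}{65}$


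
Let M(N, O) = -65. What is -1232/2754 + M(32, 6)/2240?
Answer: -293869/616896 ≈ -0.47637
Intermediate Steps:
-1232/2754 + M(32, 6)/2240 = -1232/2754 - 65/2240 = -1232*1/2754 - 65*1/2240 = -616/1377 - 13/448 = -293869/616896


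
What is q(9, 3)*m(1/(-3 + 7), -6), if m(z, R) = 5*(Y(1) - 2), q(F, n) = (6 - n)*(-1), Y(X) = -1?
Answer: 45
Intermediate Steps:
q(F, n) = -6 + n
m(z, R) = -15 (m(z, R) = 5*(-1 - 2) = 5*(-3) = -15)
q(9, 3)*m(1/(-3 + 7), -6) = (-6 + 3)*(-15) = -3*(-15) = 45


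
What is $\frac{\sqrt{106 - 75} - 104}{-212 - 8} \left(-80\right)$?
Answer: $- \frac{416}{11} + \frac{4 \sqrt{31}}{11} \approx -35.794$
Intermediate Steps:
$\frac{\sqrt{106 - 75} - 104}{-212 - 8} \left(-80\right) = \frac{\sqrt{31} - 104}{-220} \left(-80\right) = \left(-104 + \sqrt{31}\right) \left(- \frac{1}{220}\right) \left(-80\right) = \left(\frac{26}{55} - \frac{\sqrt{31}}{220}\right) \left(-80\right) = - \frac{416}{11} + \frac{4 \sqrt{31}}{11}$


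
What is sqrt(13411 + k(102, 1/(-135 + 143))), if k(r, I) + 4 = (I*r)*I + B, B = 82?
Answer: sqrt(863398)/8 ≈ 116.15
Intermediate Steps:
k(r, I) = 78 + r*I**2 (k(r, I) = -4 + ((I*r)*I + 82) = -4 + (r*I**2 + 82) = -4 + (82 + r*I**2) = 78 + r*I**2)
sqrt(13411 + k(102, 1/(-135 + 143))) = sqrt(13411 + (78 + 102*(1/(-135 + 143))**2)) = sqrt(13411 + (78 + 102*(1/8)**2)) = sqrt(13411 + (78 + 102*(1/64))) = sqrt(13411 + (78 + 51/32)) = sqrt(13411 + 2547/32) = sqrt(431699/32) = sqrt(863398)/8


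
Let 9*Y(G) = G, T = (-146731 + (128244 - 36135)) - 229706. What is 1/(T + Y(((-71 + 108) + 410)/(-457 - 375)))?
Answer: -2496/709682837 ≈ -3.5171e-6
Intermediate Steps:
T = -284328 (T = (-146731 + 92109) - 229706 = -54622 - 229706 = -284328)
Y(G) = G/9
1/(T + Y(((-71 + 108) + 410)/(-457 - 375))) = 1/(-284328 + (((-71 + 108) + 410)/(-457 - 375))/9) = 1/(-284328 + ((37 + 410)/(-832))/9) = 1/(-284328 + (447*(-1/832))/9) = 1/(-284328 + (⅑)*(-447/832)) = 1/(-284328 - 149/2496) = 1/(-709682837/2496) = -2496/709682837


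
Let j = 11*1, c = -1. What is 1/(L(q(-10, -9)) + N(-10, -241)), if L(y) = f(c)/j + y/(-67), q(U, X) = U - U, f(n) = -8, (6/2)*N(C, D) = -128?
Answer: -33/1432 ≈ -0.023045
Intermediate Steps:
N(C, D) = -128/3 (N(C, D) = (⅓)*(-128) = -128/3)
q(U, X) = 0
j = 11
L(y) = -8/11 - y/67 (L(y) = -8/11 + y/(-67) = -8*1/11 + y*(-1/67) = -8/11 - y/67)
1/(L(q(-10, -9)) + N(-10, -241)) = 1/((-8/11 - 1/67*0) - 128/3) = 1/((-8/11 + 0) - 128/3) = 1/(-8/11 - 128/3) = 1/(-1432/33) = -33/1432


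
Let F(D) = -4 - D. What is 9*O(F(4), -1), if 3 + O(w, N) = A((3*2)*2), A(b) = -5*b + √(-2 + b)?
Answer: -567 + 9*√10 ≈ -538.54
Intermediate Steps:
A(b) = √(-2 + b) - 5*b
O(w, N) = -63 + √10 (O(w, N) = -3 + (√(-2 + (3*2)*2) - 5*3*2*2) = -3 + (√(-2 + 6*2) - 30*2) = -3 + (√(-2 + 12) - 5*12) = -3 + (√10 - 60) = -3 + (-60 + √10) = -63 + √10)
9*O(F(4), -1) = 9*(-63 + √10) = -567 + 9*√10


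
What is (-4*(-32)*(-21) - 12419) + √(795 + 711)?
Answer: -15107 + √1506 ≈ -15068.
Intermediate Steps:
(-4*(-32)*(-21) - 12419) + √(795 + 711) = (128*(-21) - 12419) + √1506 = (-2688 - 12419) + √1506 = -15107 + √1506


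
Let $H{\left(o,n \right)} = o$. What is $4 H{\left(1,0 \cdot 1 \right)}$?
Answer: $4$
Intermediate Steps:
$4 H{\left(1,0 \cdot 1 \right)} = 4 \cdot 1 = 4$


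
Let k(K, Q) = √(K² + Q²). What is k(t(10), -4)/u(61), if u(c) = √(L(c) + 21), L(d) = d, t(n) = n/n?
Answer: √1394/82 ≈ 0.45532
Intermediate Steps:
t(n) = 1
u(c) = √(21 + c) (u(c) = √(c + 21) = √(21 + c))
k(t(10), -4)/u(61) = √(1² + (-4)²)/(√(21 + 61)) = √(1 + 16)/(√82) = √17*(√82/82) = √1394/82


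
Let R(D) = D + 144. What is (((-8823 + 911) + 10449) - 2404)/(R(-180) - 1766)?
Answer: -133/1802 ≈ -0.073807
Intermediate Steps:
R(D) = 144 + D
(((-8823 + 911) + 10449) - 2404)/(R(-180) - 1766) = (((-8823 + 911) + 10449) - 2404)/((144 - 180) - 1766) = ((-7912 + 10449) - 2404)/(-36 - 1766) = (2537 - 2404)/(-1802) = 133*(-1/1802) = -133/1802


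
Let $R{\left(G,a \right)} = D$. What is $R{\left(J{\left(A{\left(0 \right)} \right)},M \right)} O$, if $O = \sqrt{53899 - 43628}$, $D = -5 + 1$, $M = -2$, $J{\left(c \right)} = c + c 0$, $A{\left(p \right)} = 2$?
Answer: $- 4 \sqrt{10271} \approx -405.38$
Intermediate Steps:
$J{\left(c \right)} = c$ ($J{\left(c \right)} = c + 0 = c$)
$D = -4$
$R{\left(G,a \right)} = -4$
$O = \sqrt{10271} \approx 101.35$
$R{\left(J{\left(A{\left(0 \right)} \right)},M \right)} O = - 4 \sqrt{10271}$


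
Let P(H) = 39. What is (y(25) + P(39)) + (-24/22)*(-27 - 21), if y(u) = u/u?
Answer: 1016/11 ≈ 92.364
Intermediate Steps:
y(u) = 1
(y(25) + P(39)) + (-24/22)*(-27 - 21) = (1 + 39) + (-24/22)*(-27 - 21) = 40 - 24*1/22*(-48) = 40 - 12/11*(-48) = 40 + 576/11 = 1016/11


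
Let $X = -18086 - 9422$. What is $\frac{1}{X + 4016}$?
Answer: $- \frac{1}{23492} \approx -4.2568 \cdot 10^{-5}$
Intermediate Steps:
$X = -27508$
$\frac{1}{X + 4016} = \frac{1}{-27508 + 4016} = \frac{1}{-23492} = - \frac{1}{23492}$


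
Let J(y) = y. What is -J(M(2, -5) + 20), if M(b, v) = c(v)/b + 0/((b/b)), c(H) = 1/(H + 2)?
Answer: -119/6 ≈ -19.833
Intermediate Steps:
c(H) = 1/(2 + H)
M(b, v) = 1/(b*(2 + v)) (M(b, v) = 1/((2 + v)*b) + 0/((b/b)) = 1/(b*(2 + v)) + 0/1 = 1/(b*(2 + v)) + 0*1 = 1/(b*(2 + v)) + 0 = 1/(b*(2 + v)))
-J(M(2, -5) + 20) = -(1/(2*(2 - 5)) + 20) = -((½)/(-3) + 20) = -((½)*(-⅓) + 20) = -(-⅙ + 20) = -1*119/6 = -119/6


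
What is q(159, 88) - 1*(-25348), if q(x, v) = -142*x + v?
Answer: 2858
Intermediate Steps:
q(x, v) = v - 142*x
q(159, 88) - 1*(-25348) = (88 - 142*159) - 1*(-25348) = (88 - 22578) + 25348 = -22490 + 25348 = 2858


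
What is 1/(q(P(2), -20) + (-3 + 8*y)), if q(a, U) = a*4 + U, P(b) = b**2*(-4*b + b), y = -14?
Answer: -1/231 ≈ -0.0043290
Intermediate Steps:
P(b) = -3*b**3 (P(b) = b**2*(-3*b) = -3*b**3)
q(a, U) = U + 4*a (q(a, U) = 4*a + U = U + 4*a)
1/(q(P(2), -20) + (-3 + 8*y)) = 1/((-20 + 4*(-3*2**3)) + (-3 + 8*(-14))) = 1/((-20 + 4*(-3*8)) + (-3 - 112)) = 1/((-20 + 4*(-24)) - 115) = 1/((-20 - 96) - 115) = 1/(-116 - 115) = 1/(-231) = -1/231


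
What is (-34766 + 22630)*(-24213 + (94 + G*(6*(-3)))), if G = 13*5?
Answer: 306907304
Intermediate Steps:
G = 65
(-34766 + 22630)*(-24213 + (94 + G*(6*(-3)))) = (-34766 + 22630)*(-24213 + (94 + 65*(6*(-3)))) = -12136*(-24213 + (94 + 65*(-18))) = -12136*(-24213 + (94 - 1170)) = -12136*(-24213 - 1076) = -12136*(-25289) = 306907304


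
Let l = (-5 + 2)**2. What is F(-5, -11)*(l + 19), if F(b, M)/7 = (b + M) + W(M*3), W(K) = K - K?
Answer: -3136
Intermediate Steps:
W(K) = 0
F(b, M) = 7*M + 7*b (F(b, M) = 7*((b + M) + 0) = 7*((M + b) + 0) = 7*(M + b) = 7*M + 7*b)
l = 9 (l = (-3)**2 = 9)
F(-5, -11)*(l + 19) = (7*(-11) + 7*(-5))*(9 + 19) = (-77 - 35)*28 = -112*28 = -3136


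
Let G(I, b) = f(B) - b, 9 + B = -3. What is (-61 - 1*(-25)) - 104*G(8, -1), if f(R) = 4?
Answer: -556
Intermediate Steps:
B = -12 (B = -9 - 3 = -12)
G(I, b) = 4 - b
(-61 - 1*(-25)) - 104*G(8, -1) = (-61 - 1*(-25)) - 104*(4 - 1*(-1)) = (-61 + 25) - 104*(4 + 1) = -36 - 104*5 = -36 - 520 = -556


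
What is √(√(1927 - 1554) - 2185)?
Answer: √(-2185 + √373) ≈ 46.537*I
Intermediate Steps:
√(√(1927 - 1554) - 2185) = √(√373 - 2185) = √(-2185 + √373)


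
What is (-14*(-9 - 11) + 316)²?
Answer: 355216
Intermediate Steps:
(-14*(-9 - 11) + 316)² = (-14*(-20) + 316)² = (280 + 316)² = 596² = 355216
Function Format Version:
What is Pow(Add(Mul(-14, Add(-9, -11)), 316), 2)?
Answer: 355216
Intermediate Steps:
Pow(Add(Mul(-14, Add(-9, -11)), 316), 2) = Pow(Add(Mul(-14, -20), 316), 2) = Pow(Add(280, 316), 2) = Pow(596, 2) = 355216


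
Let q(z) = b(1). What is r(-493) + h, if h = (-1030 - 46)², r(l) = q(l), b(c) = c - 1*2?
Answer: 1157775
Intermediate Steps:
b(c) = -2 + c (b(c) = c - 2 = -2 + c)
q(z) = -1 (q(z) = -2 + 1 = -1)
r(l) = -1
h = 1157776 (h = (-1076)² = 1157776)
r(-493) + h = -1 + 1157776 = 1157775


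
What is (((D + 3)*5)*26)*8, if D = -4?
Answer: -1040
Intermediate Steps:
(((D + 3)*5)*26)*8 = (((-4 + 3)*5)*26)*8 = (-1*5*26)*8 = -5*26*8 = -130*8 = -1040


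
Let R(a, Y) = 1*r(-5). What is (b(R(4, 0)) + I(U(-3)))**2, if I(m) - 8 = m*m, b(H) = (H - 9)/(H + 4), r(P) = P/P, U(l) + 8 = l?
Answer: 405769/25 ≈ 16231.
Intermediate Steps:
U(l) = -8 + l
r(P) = 1
R(a, Y) = 1 (R(a, Y) = 1*1 = 1)
b(H) = (-9 + H)/(4 + H)
I(m) = 8 + m**2 (I(m) = 8 + m*m = 8 + m**2)
(b(R(4, 0)) + I(U(-3)))**2 = ((-9 + 1)/(4 + 1) + (8 + (-8 - 3)**2))**2 = (-8/5 + (8 + (-11)**2))**2 = ((1/5)*(-8) + (8 + 121))**2 = (-8/5 + 129)**2 = (637/5)**2 = 405769/25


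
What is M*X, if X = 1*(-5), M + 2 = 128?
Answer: -630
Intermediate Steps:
M = 126 (M = -2 + 128 = 126)
X = -5
M*X = 126*(-5) = -630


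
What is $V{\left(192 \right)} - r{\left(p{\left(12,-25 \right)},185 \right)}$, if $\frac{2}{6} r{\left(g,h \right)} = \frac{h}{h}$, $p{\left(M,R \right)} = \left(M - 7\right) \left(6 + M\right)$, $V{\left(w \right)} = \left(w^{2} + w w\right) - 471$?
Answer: $73254$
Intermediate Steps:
$V{\left(w \right)} = -471 + 2 w^{2}$ ($V{\left(w \right)} = \left(w^{2} + w^{2}\right) - 471 = 2 w^{2} - 471 = -471 + 2 w^{2}$)
$p{\left(M,R \right)} = \left(-7 + M\right) \left(6 + M\right)$
$r{\left(g,h \right)} = 3$ ($r{\left(g,h \right)} = 3 \frac{h}{h} = 3 \cdot 1 = 3$)
$V{\left(192 \right)} - r{\left(p{\left(12,-25 \right)},185 \right)} = \left(-471 + 2 \cdot 192^{2}\right) - 3 = \left(-471 + 2 \cdot 36864\right) - 3 = \left(-471 + 73728\right) - 3 = 73257 - 3 = 73254$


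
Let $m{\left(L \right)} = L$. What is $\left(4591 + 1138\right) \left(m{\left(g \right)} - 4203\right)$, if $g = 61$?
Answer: $-23729518$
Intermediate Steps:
$\left(4591 + 1138\right) \left(m{\left(g \right)} - 4203\right) = \left(4591 + 1138\right) \left(61 - 4203\right) = 5729 \left(-4142\right) = -23729518$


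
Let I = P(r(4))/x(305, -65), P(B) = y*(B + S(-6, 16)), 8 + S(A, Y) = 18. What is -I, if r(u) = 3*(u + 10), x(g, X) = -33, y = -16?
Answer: -832/33 ≈ -25.212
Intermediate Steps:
S(A, Y) = 10 (S(A, Y) = -8 + 18 = 10)
r(u) = 30 + 3*u (r(u) = 3*(10 + u) = 30 + 3*u)
P(B) = -160 - 16*B (P(B) = -16*(B + 10) = -16*(10 + B) = -160 - 16*B)
I = 832/33 (I = (-160 - 16*(30 + 3*4))/(-33) = (-160 - 16*(30 + 12))*(-1/33) = (-160 - 16*42)*(-1/33) = (-160 - 672)*(-1/33) = -832*(-1/33) = 832/33 ≈ 25.212)
-I = -1*832/33 = -832/33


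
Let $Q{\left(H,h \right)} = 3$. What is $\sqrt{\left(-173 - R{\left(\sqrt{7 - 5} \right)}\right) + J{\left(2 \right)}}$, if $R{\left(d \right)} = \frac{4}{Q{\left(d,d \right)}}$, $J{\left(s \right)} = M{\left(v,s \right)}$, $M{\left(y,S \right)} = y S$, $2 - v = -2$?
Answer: $\frac{i \sqrt{1497}}{3} \approx 12.897 i$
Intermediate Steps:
$v = 4$ ($v = 2 - -2 = 2 + 2 = 4$)
$M{\left(y,S \right)} = S y$
$J{\left(s \right)} = 4 s$ ($J{\left(s \right)} = s 4 = 4 s$)
$R{\left(d \right)} = \frac{4}{3}$
$\sqrt{\left(-173 - R{\left(\sqrt{7 - 5} \right)}\right) + J{\left(2 \right)}} = \sqrt{\left(-173 - \frac{4}{3}\right) + 4 \cdot 2} = \sqrt{\left(-173 - \frac{4}{3}\right) + 8} = \sqrt{- \frac{523}{3} + 8} = \sqrt{- \frac{499}{3}} = \frac{i \sqrt{1497}}{3}$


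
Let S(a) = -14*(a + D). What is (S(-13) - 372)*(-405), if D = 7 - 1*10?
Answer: 59940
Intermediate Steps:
D = -3 (D = 7 - 10 = -3)
S(a) = 42 - 14*a (S(a) = -14*(a - 3) = -14*(-3 + a) = 42 - 14*a)
(S(-13) - 372)*(-405) = ((42 - 14*(-13)) - 372)*(-405) = ((42 + 182) - 372)*(-405) = (224 - 372)*(-405) = -148*(-405) = 59940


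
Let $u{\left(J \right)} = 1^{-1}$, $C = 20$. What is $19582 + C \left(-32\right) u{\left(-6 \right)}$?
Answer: $18942$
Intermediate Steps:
$u{\left(J \right)} = 1$
$19582 + C \left(-32\right) u{\left(-6 \right)} = 19582 + 20 \left(-32\right) 1 = 19582 - 640 = 18942$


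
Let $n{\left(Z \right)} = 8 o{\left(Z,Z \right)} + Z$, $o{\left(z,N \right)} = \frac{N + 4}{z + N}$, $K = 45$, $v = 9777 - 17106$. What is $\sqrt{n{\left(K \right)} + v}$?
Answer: $\frac{4 i \sqrt{102370}}{15} \approx 85.321 i$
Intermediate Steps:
$v = -7329$
$o{\left(z,N \right)} = \frac{4 + N}{N + z}$
$n{\left(Z \right)} = Z + \frac{4 \left(4 + Z\right)}{Z}$ ($n{\left(Z \right)} = 8 \frac{4 + Z}{Z + Z} + Z = 8 \frac{4 + Z}{2 Z} + Z = \frac{4 \left(4 + Z\right)}{Z} + Z = Z + \frac{4 \left(4 + Z\right)}{Z}$)
$\sqrt{n{\left(K \right)} + v} = \sqrt{\left(4 + 45 + \frac{16}{45}\right) - 7329} = \sqrt{\frac{2221}{45} - 7329} = \sqrt{- \frac{327584}{45}} = \frac{4 i \sqrt{102370}}{15}$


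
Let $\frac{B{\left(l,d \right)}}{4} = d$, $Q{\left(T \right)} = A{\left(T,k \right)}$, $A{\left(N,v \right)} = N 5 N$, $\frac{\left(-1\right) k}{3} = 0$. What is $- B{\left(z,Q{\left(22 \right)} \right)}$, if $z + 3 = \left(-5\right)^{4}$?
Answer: $-9680$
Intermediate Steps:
$k = 0$ ($k = \left(-3\right) 0 = 0$)
$A{\left(N,v \right)} = 5 N^{2}$ ($A{\left(N,v \right)} = 5 N N = 5 N^{2}$)
$Q{\left(T \right)} = 5 T^{2}$
$z = 622$ ($z = -3 + \left(-5\right)^{4} = -3 + 625 = 622$)
$B{\left(l,d \right)} = 4 d$
$- B{\left(z,Q{\left(22 \right)} \right)} = - 4 \cdot 5 \cdot 22^{2} = - 4 \cdot 5 \cdot 484 = - 4 \cdot 2420 = \left(-1\right) 9680 = -9680$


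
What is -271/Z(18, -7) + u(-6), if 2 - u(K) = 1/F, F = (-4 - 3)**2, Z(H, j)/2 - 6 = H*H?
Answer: 50741/32340 ≈ 1.5690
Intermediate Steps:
Z(H, j) = 12 + 2*H**2 (Z(H, j) = 12 + 2*(H*H) = 12 + 2*H**2)
F = 49 (F = (-7)**2 = 49)
u(K) = 97/49 (u(K) = 2 - 1/49 = 97/49)
-271/Z(18, -7) + u(-6) = -271/(12 + 2*18**2) + 97/49 = -271/(12 + 2*324) + 97/49 = -271/(12 + 648) + 97/49 = -271/660 + 97/49 = 50741/32340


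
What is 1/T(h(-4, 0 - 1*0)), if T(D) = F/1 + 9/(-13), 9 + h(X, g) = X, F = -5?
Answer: -13/74 ≈ -0.17568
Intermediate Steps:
h(X, g) = -9 + X
T(D) = -74/13 (T(D) = -5/1 + 9/(-13) = -5*1 + 9*(-1/13) = -5 - 9/13 = -74/13)
1/T(h(-4, 0 - 1*0)) = 1/(-74/13) = -13/74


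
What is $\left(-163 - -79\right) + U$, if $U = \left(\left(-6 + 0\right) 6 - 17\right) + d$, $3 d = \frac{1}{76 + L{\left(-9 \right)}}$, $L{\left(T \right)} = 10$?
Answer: $- \frac{35345}{258} \approx -137.0$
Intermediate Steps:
$d = \frac{1}{258}$ ($d = \frac{1}{3 \left(76 + 10\right)} = \frac{1}{3 \cdot 86} = \frac{1}{3} \cdot \frac{1}{86} = \frac{1}{258} \approx 0.003876$)
$U = - \frac{13673}{258}$ ($U = \left(\left(-6 + 0\right) 6 - 17\right) + \frac{1}{258} = \left(\left(-6\right) 6 - 17\right) + \frac{1}{258} = \left(-36 - 17\right) + \frac{1}{258} = -53 + \frac{1}{258} = - \frac{13673}{258} \approx -52.996$)
$\left(-163 - -79\right) + U = \left(-163 - -79\right) - \frac{13673}{258} = \left(-163 + 79\right) - \frac{13673}{258} = -84 - \frac{13673}{258} = - \frac{35345}{258}$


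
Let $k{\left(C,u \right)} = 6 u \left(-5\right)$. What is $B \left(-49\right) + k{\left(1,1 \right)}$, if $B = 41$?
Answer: $-2039$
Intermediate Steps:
$k{\left(C,u \right)} = - 30 u$
$B \left(-49\right) + k{\left(1,1 \right)} = 41 \left(-49\right) - 30 = -2009 - 30 = -2039$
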